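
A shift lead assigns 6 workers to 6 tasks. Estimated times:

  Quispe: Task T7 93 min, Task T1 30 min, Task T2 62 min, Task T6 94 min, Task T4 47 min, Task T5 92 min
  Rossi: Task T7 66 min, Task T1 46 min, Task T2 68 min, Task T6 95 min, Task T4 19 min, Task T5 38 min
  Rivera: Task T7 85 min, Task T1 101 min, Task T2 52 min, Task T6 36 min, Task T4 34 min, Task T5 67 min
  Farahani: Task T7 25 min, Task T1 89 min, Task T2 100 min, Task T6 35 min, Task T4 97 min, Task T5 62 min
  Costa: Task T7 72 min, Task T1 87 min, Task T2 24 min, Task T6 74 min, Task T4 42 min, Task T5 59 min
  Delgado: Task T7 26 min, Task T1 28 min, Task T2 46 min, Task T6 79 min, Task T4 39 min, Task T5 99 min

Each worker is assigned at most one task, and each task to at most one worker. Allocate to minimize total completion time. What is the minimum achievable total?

Min total: 187 min

Optimal: Quispe→Task T1 (30 min), Rossi→Task T5 (38 min), Rivera→Task T4 (34 min), Farahani→Task T6 (35 min), Costa→Task T2 (24 min), Delgado→Task T7 (26 min) — total 30+38+34+35+24+26 = 187 min.
Next-best assignment: Quispe→Task T1, Rossi→Task T5, Rivera→Task T6, Farahani→Task T7, Costa→Task T2, Delgado→Task T4 = 192 min.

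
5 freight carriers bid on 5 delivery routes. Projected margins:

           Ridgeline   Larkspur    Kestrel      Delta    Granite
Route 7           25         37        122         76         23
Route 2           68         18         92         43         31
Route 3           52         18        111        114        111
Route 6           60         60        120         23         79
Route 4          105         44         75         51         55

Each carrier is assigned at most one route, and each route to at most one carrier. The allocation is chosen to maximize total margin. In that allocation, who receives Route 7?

Delta receives Route 7.

This is the linear assignment problem.
Optimal: Ridgeline→Route 4 ($105k), Larkspur→Route 6 ($60k), Kestrel→Route 2 ($92k), Delta→Route 7 ($76k), Granite→Route 3 ($111k) — total 105+60+92+76+111 = $444k.
Max-entry greedy (repeatedly take the single best remaining cell) gives $438k, worse by 6.
Next-best assignment: Ridgeline→Route 4, Larkspur→Route 6, Kestrel→Route 7, Delta→Route 2, Granite→Route 3 = $441k.
Swapping Ridgeline↔Kestrel (Ridgeline→Route 2 $68k, Kestrel→Route 4 $75k) loses 54.
No other one-to-one assignment exceeds $444k.
Delta's own top route is Route 3 ($114k), but forcing Delta→Route 3 and reassigning the rest optimally gives only $438k — worse by 6.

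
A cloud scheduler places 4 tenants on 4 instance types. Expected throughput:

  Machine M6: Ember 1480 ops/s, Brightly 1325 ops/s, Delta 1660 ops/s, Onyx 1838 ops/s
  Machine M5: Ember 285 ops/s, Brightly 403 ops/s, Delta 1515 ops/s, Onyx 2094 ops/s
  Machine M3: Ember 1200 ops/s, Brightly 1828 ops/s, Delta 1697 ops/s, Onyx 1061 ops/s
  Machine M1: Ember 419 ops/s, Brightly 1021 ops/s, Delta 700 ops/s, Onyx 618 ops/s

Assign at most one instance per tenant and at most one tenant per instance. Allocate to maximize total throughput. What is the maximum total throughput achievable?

Maximum total: 6292 ops/s

Optimal: Ember→Machine M6 (1480 ops/s), Brightly→Machine M1 (1021 ops/s), Delta→Machine M3 (1697 ops/s), Onyx→Machine M5 (2094 ops/s) — total 1480+1021+1697+2094 = 6292 ops/s.
Row-greedy (each tenant in turn takes its best remaining instance) gives 5441 ops/s, worse by 851.
Every other assignment is strictly worse.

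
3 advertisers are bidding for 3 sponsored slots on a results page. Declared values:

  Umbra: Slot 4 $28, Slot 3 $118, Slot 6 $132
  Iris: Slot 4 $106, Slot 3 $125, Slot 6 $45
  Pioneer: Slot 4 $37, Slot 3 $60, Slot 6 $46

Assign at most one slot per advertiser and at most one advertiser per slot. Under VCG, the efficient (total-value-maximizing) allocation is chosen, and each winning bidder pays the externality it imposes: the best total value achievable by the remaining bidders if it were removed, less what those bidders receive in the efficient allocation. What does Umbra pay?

Umbra pays $5.

Efficient allocation: Umbra→Slot 6 ($132), Iris→Slot 4 ($106), Pioneer→Slot 3 ($60); total welfare W = $298.
Umbra receives Slot 6 at value $132, so the others get W − 132 = $166.
Without Umbra: best allocation of the remaining 2 bidders over all 3 slots is Iris→Slot 3 ($125), Pioneer→Slot 6 ($46), total $171.
VCG payment = (others' best without Umbra) − (others' welfare with Umbra) = 171 − 166 = $5.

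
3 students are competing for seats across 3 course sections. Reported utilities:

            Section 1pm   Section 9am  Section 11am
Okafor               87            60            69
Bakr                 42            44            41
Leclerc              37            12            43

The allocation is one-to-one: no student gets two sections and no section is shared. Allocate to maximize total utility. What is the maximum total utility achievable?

Max total: 174 points

Treat this as an assignment problem: match each student to one section.
Optimal: Okafor→Section 1pm (87 points), Bakr→Section 9am (44 points), Leclerc→Section 11am (43 points) — total 87+44+43 = 174 points.
Next-best assignment: Okafor→Section 11am, Bakr→Section 9am, Leclerc→Section 1pm = 150 points.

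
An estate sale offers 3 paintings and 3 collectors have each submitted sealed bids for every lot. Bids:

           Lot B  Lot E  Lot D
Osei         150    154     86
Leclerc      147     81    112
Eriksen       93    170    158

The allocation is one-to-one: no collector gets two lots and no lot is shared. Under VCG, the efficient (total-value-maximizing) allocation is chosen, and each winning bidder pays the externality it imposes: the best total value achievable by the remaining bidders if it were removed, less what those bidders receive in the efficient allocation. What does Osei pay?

Osei pays $12.

Efficient allocation: Osei→Lot E ($154), Leclerc→Lot B ($147), Eriksen→Lot D ($158); total welfare W = $459.
Osei receives Lot E at value $154, so the others get W − 154 = $305.
Without Osei: best allocation of the remaining 2 bidders over all 3 lots is Leclerc→Lot B ($147), Eriksen→Lot E ($170), total $317.
VCG payment = (others' best without Osei) − (others' welfare with Osei) = 317 − 305 = $12.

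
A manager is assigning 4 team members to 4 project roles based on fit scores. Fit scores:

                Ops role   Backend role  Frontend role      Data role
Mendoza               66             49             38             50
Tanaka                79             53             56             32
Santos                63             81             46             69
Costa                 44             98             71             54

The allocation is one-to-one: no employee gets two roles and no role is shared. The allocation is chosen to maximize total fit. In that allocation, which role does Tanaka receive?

Tanaka receives Frontend role.

This is the linear assignment problem.
Optimal: Mendoza→Ops role (66 pts), Tanaka→Frontend role (56 pts), Santos→Data role (69 pts), Costa→Backend role (98 pts) — total 66+56+69+98 = 289 pts.
Row-greedy (each employee in turn takes its best remaining role) gives 257 pts, worse by 32.
Next-best assignment: Mendoza→Frontend role, Tanaka→Ops role, Santos→Data role, Costa→Backend role = 284 pts.
Tanaka's own top role is Ops role (79 pts), but forcing Tanaka→Ops role and reassigning the rest optimally gives only 284 pts — worse by 5.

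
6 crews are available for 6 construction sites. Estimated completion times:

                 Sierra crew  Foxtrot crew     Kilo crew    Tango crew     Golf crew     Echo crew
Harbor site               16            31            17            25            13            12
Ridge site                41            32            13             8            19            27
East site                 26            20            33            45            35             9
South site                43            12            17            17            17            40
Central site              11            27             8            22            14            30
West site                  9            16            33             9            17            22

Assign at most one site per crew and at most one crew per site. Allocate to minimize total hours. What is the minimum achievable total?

Minimum total: 59 hours

Optimal: Sierra crew→West site (9 hours), Foxtrot crew→South site (12 hours), Kilo crew→Central site (8 hours), Tango crew→Ridge site (8 hours), Golf crew→Harbor site (13 hours), Echo crew→East site (9 hours) — total 9+12+8+8+13+9 = 59 hours.
Column-greedy (each site in turn goes to its cheapest remaining crew) gives 85 hours, worse by 26.
Checked against all permutations: 59 hours is optimal.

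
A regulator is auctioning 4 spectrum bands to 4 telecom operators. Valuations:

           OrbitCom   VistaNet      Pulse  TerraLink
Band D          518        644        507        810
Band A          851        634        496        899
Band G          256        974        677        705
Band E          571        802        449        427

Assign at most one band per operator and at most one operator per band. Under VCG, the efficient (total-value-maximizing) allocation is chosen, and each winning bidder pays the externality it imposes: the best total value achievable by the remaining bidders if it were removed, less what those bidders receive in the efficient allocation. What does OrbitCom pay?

OrbitCom pays $91M.

Efficient allocation: OrbitCom→Band A ($851M), VistaNet→Band E ($802M), Pulse→Band G ($677M), TerraLink→Band D ($810M); total welfare W = $3140M.
OrbitCom receives Band A at value $851M, so the others get W − 851 = $2289M.
Without OrbitCom: best allocation of the remaining 3 bidders over all 4 bands is VistaNet→Band G ($974M), Pulse→Band D ($507M), TerraLink→Band A ($899M), total $2380M.
VCG payment = (others' best without OrbitCom) − (others' welfare with OrbitCom) = 2380 − 2289 = $91M.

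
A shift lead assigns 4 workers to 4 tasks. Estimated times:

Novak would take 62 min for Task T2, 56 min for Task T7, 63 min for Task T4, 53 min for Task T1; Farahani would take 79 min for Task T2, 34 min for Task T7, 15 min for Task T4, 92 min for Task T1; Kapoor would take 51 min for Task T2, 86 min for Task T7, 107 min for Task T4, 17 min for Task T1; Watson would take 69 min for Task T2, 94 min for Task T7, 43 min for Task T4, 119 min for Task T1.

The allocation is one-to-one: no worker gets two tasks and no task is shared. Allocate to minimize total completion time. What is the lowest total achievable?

Minimum total: 156 min

Treat this as an assignment problem: match each worker to one task.
Optimal: Novak→Task T2 (62 min), Farahani→Task T7 (34 min), Kapoor→Task T1 (17 min), Watson→Task T4 (43 min) — total 62+34+17+43 = 156 min.
Row-greedy (each worker in turn takes its cheapest remaining task) gives 213 min, worse by 57.
Swapping Farahani↔Novak (Farahani→Task T2 79 min, Novak→Task T7 56 min) adds 39.
Checked against all permutations: 156 min is optimal.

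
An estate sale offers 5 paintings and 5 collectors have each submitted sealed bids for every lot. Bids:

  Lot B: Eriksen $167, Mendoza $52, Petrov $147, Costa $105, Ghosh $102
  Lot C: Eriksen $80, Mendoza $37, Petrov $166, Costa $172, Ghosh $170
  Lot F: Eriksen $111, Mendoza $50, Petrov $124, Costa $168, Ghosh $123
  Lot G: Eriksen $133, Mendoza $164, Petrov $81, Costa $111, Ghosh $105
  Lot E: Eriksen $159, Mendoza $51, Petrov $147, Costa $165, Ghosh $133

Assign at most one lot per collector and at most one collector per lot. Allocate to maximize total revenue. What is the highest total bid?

Max total: $816

Optimal: Eriksen→Lot B ($167), Mendoza→Lot G ($164), Petrov→Lot E ($147), Costa→Lot F ($168), Ghosh→Lot C ($170) — total 167+164+147+168+170 = $816.
Column-greedy (each lot in turn goes to its best remaining collector) gives $760, worse by 56.
Next-best assignment: Eriksen→Lot E, Mendoza→Lot G, Petrov→Lot B, Costa→Lot F, Ghosh→Lot C = $808.
Swapping Petrov↔Mendoza (Petrov→Lot G $81, Mendoza→Lot E $51) loses 179.
Checked against all permutations: $816 is optimal.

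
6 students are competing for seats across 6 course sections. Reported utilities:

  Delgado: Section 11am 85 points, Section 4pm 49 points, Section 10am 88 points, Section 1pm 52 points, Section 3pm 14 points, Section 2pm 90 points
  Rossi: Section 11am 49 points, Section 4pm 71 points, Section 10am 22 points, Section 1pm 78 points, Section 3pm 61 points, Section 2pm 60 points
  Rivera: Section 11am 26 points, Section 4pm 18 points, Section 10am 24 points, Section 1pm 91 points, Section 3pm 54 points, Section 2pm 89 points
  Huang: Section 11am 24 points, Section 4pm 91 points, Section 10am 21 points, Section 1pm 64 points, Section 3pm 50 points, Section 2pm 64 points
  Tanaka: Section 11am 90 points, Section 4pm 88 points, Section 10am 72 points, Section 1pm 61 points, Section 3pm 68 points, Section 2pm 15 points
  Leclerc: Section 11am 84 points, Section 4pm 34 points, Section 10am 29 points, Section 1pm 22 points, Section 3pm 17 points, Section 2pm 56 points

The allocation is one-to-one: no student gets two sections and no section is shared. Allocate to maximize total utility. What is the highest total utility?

Maximum total: 498 points

Optimal: Delgado→Section 10am (88 points), Rossi→Section 1pm (78 points), Rivera→Section 2pm (89 points), Huang→Section 4pm (91 points), Tanaka→Section 3pm (68 points), Leclerc→Section 11am (84 points) — total 88+78+89+91+68+84 = 498 points.
Column-greedy (each section in turn goes to its best remaining student) gives 477 points, worse by 21.
Checked against all permutations: 498 points is optimal.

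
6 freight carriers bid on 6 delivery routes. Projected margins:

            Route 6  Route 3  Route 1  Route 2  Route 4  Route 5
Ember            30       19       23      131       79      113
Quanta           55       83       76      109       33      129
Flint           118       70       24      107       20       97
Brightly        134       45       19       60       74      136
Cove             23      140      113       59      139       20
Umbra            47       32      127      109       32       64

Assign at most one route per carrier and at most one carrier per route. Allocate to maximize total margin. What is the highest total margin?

Optimal: Ember→Route 2 ($131k), Quanta→Route 3 ($83k), Flint→Route 6 ($118k), Brightly→Route 5 ($136k), Cove→Route 4 ($139k), Umbra→Route 1 ($127k) — total 131+83+118+136+139+127 = $734k.
Max-entry greedy (repeatedly take the single best remaining cell) gives $685k, worse by 49.
Next-best assignment: Ember→Route 2, Quanta→Route 5, Flint→Route 3, Brightly→Route 6, Cove→Route 4, Umbra→Route 1 = $730k.

Max total: $734k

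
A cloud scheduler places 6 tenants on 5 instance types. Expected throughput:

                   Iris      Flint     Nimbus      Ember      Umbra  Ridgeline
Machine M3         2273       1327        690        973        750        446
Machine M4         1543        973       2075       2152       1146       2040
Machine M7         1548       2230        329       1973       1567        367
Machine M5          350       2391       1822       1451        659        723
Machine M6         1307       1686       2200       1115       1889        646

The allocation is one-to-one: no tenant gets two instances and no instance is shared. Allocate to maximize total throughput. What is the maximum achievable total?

Max total: 10877 ops/s

Optimal: Iris→Machine M3 (2273 ops/s), Ridgeline→Machine M4 (2040 ops/s), Ember→Machine M7 (1973 ops/s), Flint→Machine M5 (2391 ops/s), Nimbus→Machine M6 (2200 ops/s) — total 2273+2040+1973+2391+2200 = 10877 ops/s.
Column-greedy (each instance in turn goes to its best remaining tenant) gives 10366 ops/s, worse by 511.
Next-best assignment: Iris→Machine M3, Nimbus→Machine M4, Ember→Machine M7, Flint→Machine M5, Umbra→Machine M6 = 10601 ops/s.
Swapping Nimbus↔Iris (Nimbus→Machine M3 690 ops/s, Iris→Machine M6 1307 ops/s) loses 2476.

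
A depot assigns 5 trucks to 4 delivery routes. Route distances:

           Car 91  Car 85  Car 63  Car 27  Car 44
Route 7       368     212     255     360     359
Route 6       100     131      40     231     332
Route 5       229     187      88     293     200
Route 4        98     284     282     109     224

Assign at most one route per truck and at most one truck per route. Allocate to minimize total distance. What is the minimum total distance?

Min total: 509 km

This is the linear assignment problem.
Optimal: Car 85→Route 7 (212 km), Car 91→Route 6 (100 km), Car 63→Route 5 (88 km), Car 27→Route 4 (109 km) — total 212+100+88+109 = 509 km.
Row-greedy (each truck in turn takes its cheapest remaining route) gives 677 km, worse by 168.
Next-best assignment: Car 85→Route 7, Car 63→Route 6, Car 44→Route 5, Car 91→Route 4 = 550 km.
Swapping Car 63↔Car 91 (Car 63→Route 6 40 km, Car 91→Route 5 229 km) adds 81.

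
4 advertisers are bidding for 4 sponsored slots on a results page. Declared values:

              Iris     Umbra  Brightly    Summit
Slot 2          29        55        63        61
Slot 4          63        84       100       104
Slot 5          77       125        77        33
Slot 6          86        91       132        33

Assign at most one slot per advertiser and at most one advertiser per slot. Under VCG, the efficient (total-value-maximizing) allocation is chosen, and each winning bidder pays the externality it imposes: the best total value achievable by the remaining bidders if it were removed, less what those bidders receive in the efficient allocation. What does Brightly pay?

Efficient allocation: Iris→Slot 2 ($29), Umbra→Slot 5 ($125), Brightly→Slot 6 ($132), Summit→Slot 4 ($104); total welfare W = $390.
Brightly receives Slot 6 at value $132, so the others get W − 132 = $258.
Without Brightly: best allocation of the remaining 3 bidders over all 4 slots is Iris→Slot 6 ($86), Umbra→Slot 5 ($125), Summit→Slot 4 ($104), total $315.
VCG payment = (others' best without Brightly) − (others' welfare with Brightly) = 315 − 258 = $57.

Brightly pays $57.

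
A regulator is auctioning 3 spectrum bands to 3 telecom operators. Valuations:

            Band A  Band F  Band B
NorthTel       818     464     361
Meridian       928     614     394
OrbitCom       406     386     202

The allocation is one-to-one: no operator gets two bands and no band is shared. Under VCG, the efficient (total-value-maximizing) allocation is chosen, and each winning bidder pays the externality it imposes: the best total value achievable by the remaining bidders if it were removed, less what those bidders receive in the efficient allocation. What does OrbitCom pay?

OrbitCom pays $143M.

Efficient allocation: NorthTel→Band B ($361M), Meridian→Band A ($928M), OrbitCom→Band F ($386M); total welfare W = $1675M.
OrbitCom receives Band F at value $386M, so the others get W − 386 = $1289M.
Without OrbitCom: best allocation of the remaining 2 bidders over all 3 bands is NorthTel→Band A ($818M), Meridian→Band F ($614M), total $1432M.
VCG payment = (others' best without OrbitCom) − (others' welfare with OrbitCom) = 1432 − 1289 = $143M.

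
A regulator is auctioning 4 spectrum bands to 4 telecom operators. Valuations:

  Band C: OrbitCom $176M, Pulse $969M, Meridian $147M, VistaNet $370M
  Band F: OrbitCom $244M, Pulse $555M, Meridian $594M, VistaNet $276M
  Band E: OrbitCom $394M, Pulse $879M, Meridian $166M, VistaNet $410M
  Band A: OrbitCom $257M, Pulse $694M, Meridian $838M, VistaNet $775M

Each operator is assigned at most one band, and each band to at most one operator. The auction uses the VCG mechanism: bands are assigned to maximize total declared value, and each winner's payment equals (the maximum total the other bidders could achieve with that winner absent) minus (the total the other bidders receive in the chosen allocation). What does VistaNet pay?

Efficient allocation: OrbitCom→Band E ($394M), Pulse→Band C ($969M), Meridian→Band F ($594M), VistaNet→Band A ($775M); total welfare W = $2732M.
VistaNet receives Band A at value $775M, so the others get W − 775 = $1957M.
Without VistaNet: best allocation of the remaining 3 bidders over all 4 bands is OrbitCom→Band E ($394M), Pulse→Band C ($969M), Meridian→Band A ($838M), total $2201M.
VCG payment = (others' best without VistaNet) − (others' welfare with VistaNet) = 2201 − 1957 = $244M.

VistaNet pays $244M.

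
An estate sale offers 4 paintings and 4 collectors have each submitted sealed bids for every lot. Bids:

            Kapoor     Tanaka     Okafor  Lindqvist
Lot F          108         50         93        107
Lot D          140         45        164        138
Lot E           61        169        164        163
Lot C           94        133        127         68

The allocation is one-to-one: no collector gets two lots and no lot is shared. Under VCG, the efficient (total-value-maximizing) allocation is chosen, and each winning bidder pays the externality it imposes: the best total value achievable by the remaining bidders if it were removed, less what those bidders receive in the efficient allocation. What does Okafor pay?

Okafor pays $32.

Efficient allocation: Kapoor→Lot F ($108), Tanaka→Lot C ($133), Okafor→Lot D ($164), Lindqvist→Lot E ($163); total welfare W = $568.
Okafor receives Lot D at value $164, so the others get W − 164 = $404.
Without Okafor: best allocation of the remaining 3 bidders over all 4 lots is Kapoor→Lot D ($140), Tanaka→Lot C ($133), Lindqvist→Lot E ($163), total $436.
VCG payment = (others' best without Okafor) − (others' welfare with Okafor) = 436 − 404 = $32.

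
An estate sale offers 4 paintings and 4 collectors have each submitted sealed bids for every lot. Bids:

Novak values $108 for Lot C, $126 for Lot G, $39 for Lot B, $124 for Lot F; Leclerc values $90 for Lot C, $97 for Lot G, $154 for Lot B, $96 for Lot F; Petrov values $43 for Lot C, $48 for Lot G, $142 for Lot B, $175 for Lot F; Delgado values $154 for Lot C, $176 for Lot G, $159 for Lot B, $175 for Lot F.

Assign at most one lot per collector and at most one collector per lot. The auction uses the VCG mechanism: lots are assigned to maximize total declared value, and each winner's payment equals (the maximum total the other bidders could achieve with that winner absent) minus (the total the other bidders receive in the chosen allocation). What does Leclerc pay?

Efficient allocation: Novak→Lot C ($108), Leclerc→Lot B ($154), Petrov→Lot F ($175), Delgado→Lot G ($176); total welfare W = $613.
Leclerc receives Lot B at value $154, so the others get W − 154 = $459.
Without Leclerc: best allocation of the remaining 3 bidders over all 4 lots is Novak→Lot G ($126), Petrov→Lot F ($175), Delgado→Lot B ($159), total $460.
VCG payment = (others' best without Leclerc) − (others' welfare with Leclerc) = 460 − 459 = $1.

Leclerc pays $1.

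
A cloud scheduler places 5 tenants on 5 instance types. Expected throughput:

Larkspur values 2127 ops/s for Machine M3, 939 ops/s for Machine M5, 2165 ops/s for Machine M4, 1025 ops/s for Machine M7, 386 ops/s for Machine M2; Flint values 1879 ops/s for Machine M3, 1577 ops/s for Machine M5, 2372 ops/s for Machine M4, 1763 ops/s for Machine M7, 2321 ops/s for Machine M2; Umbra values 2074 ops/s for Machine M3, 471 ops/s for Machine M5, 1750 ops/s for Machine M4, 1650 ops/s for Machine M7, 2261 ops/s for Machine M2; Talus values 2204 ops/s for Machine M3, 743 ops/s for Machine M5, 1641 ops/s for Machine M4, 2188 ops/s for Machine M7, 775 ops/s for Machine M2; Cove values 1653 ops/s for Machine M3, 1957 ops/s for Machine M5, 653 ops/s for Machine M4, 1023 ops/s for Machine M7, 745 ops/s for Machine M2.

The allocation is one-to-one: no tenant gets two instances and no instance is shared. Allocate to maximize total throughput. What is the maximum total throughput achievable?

Treat this as an assignment problem: match each tenant to one instance.
Optimal: Larkspur→Machine M3 (2127 ops/s), Flint→Machine M4 (2372 ops/s), Umbra→Machine M2 (2261 ops/s), Talus→Machine M7 (2188 ops/s), Cove→Machine M5 (1957 ops/s) — total 2127+2372+2261+2188+1957 = 10905 ops/s.

Max total: 10905 ops/s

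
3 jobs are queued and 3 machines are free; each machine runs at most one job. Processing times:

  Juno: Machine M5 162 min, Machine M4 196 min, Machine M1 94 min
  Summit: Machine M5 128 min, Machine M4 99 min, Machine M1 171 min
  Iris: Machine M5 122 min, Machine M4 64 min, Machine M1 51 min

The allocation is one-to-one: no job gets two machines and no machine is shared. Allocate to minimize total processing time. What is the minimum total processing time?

Minimum total: 286 min

This is a one-to-one assignment (minimum-cost bipartite matching).
Optimal: Juno→Machine M1 (94 min), Summit→Machine M5 (128 min), Iris→Machine M4 (64 min) — total 94+128+64 = 286 min.
Column-greedy (each machine in turn goes to its cheapest remaining job) gives 315 min, worse by 29.
No other one-to-one assignment undercuts 286 min.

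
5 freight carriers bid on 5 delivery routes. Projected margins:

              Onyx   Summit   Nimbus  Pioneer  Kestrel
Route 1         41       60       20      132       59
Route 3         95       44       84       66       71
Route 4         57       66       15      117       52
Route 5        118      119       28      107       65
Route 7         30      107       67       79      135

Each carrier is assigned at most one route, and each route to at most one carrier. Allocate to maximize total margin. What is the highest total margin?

Max total: $535k

This is the linear assignment problem.
Optimal: Onyx→Route 5 ($118k), Summit→Route 4 ($66k), Nimbus→Route 3 ($84k), Pioneer→Route 1 ($132k), Kestrel→Route 7 ($135k) — total 118+66+84+132+135 = $535k.
Column-greedy (each route in turn goes to its best remaining carrier) gives $425k, worse by 110.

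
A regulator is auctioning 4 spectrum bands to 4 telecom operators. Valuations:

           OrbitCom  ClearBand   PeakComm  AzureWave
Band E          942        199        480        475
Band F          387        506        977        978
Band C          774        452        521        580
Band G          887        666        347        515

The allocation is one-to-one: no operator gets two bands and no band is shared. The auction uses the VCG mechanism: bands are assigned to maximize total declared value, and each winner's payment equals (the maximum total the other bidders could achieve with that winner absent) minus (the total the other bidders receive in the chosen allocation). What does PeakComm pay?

PeakComm pays $398M.

Efficient allocation: OrbitCom→Band E ($942M), ClearBand→Band G ($666M), PeakComm→Band F ($977M), AzureWave→Band C ($580M); total welfare W = $3165M.
PeakComm receives Band F at value $977M, so the others get W − 977 = $2188M.
Without PeakComm: best allocation of the remaining 3 bidders over all 4 bands is OrbitCom→Band E ($942M), ClearBand→Band G ($666M), AzureWave→Band F ($978M), total $2586M.
VCG payment = (others' best without PeakComm) − (others' welfare with PeakComm) = 2586 − 2188 = $398M.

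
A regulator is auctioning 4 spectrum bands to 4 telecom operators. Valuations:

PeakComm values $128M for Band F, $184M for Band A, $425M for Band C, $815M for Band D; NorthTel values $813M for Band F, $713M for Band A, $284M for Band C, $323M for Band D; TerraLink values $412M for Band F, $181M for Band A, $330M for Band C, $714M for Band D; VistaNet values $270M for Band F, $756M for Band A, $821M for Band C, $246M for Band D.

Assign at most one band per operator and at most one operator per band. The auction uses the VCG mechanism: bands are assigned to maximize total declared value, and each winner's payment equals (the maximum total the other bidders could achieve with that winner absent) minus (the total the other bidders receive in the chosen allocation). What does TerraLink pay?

TerraLink pays $100M.

Efficient allocation: PeakComm→Band D ($815M), NorthTel→Band A ($713M), TerraLink→Band F ($412M), VistaNet→Band C ($821M); total welfare W = $2761M.
TerraLink receives Band F at value $412M, so the others get W − 412 = $2349M.
Without TerraLink: best allocation of the remaining 3 bidders over all 4 bands is PeakComm→Band D ($815M), NorthTel→Band F ($813M), VistaNet→Band C ($821M), total $2449M.
VCG payment = (others' best without TerraLink) − (others' welfare with TerraLink) = 2449 − 2349 = $100M.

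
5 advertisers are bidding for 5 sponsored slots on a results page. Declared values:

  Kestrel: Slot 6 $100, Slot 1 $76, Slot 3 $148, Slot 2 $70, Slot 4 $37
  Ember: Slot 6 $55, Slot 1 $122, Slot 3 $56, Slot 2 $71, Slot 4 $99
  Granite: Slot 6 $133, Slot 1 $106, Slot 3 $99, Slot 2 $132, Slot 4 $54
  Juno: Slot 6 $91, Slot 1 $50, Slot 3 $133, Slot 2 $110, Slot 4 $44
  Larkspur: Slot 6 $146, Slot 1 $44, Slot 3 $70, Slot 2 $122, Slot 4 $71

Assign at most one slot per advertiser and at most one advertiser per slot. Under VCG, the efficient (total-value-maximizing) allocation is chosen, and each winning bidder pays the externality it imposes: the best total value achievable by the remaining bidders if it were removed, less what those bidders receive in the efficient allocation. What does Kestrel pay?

Efficient allocation: Kestrel→Slot 3 ($148), Ember→Slot 4 ($99), Granite→Slot 1 ($106), Juno→Slot 2 ($110), Larkspur→Slot 6 ($146); total welfare W = $609.
Kestrel receives Slot 3 at value $148, so the others get W − 148 = $461.
Without Kestrel: best allocation of the remaining 4 bidders over all 5 slots is Ember→Slot 1 ($122), Granite→Slot 2 ($132), Juno→Slot 3 ($133), Larkspur→Slot 6 ($146), total $533.
VCG payment = (others' best without Kestrel) − (others' welfare with Kestrel) = 533 − 461 = $72.

Kestrel pays $72.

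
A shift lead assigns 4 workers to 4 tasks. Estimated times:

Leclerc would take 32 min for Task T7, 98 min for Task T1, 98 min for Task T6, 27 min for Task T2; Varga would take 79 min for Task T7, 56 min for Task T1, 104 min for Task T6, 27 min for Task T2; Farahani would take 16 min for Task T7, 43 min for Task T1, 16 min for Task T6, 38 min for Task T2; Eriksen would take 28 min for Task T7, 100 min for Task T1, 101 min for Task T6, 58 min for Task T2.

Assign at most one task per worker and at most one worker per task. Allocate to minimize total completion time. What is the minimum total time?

Optimal: Leclerc→Task T2 (27 min), Varga→Task T1 (56 min), Farahani→Task T6 (16 min), Eriksen→Task T7 (28 min) — total 27+56+16+28 = 127 min.
Column-greedy (each task in turn goes to its cheapest remaining worker) gives 228 min, worse by 101.
Next-best assignment: Leclerc→Task T7, Varga→Task T1, Farahani→Task T6, Eriksen→Task T2 = 162 min.

Min total: 127 min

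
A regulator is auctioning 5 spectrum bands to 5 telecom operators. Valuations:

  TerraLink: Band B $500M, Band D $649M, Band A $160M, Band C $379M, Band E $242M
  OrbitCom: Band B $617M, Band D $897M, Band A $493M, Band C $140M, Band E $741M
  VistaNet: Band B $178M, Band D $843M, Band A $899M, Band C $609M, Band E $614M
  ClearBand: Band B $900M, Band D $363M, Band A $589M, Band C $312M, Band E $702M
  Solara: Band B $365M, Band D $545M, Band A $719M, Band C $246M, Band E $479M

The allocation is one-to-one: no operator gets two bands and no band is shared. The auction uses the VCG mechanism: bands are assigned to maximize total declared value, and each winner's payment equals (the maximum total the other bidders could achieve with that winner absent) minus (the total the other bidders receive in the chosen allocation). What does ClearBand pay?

Efficient allocation: TerraLink→Band D ($649M), OrbitCom→Band E ($741M), VistaNet→Band C ($609M), ClearBand→Band B ($900M), Solara→Band A ($719M); total welfare W = $3618M.
ClearBand receives Band B at value $900M, so the others get W − 900 = $2718M.
Without ClearBand: best allocation of the remaining 4 bidders over all 5 bands is TerraLink→Band B ($500M), OrbitCom→Band E ($741M), VistaNet→Band D ($843M), Solara→Band A ($719M), total $2803M.
VCG payment = (others' best without ClearBand) − (others' welfare with ClearBand) = 2803 − 2718 = $85M.

ClearBand pays $85M.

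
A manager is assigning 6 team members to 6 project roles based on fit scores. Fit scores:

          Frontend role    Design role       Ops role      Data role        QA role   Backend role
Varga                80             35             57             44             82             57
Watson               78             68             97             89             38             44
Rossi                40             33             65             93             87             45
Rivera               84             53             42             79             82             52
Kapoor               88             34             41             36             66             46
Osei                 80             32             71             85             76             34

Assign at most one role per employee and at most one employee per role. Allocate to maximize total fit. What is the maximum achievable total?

Optimal: Varga→Backend role (57 pts), Watson→Ops role (97 pts), Rossi→QA role (87 pts), Rivera→Design role (53 pts), Kapoor→Frontend role (88 pts), Osei→Data role (85 pts) — total 57+97+87+53+88+85 = 467 pts.
Max-entry greedy (repeatedly take the single best remaining cell) gives 447 pts, worse by 20.
No other one-to-one assignment exceeds 467 pts.

Max total: 467 pts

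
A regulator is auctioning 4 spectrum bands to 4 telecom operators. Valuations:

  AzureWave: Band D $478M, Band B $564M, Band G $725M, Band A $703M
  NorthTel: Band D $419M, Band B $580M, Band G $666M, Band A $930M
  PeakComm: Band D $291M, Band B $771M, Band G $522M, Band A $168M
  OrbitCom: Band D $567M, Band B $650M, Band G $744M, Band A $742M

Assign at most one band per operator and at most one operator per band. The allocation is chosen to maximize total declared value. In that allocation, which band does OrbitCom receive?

OrbitCom receives Band D.

This is a one-to-one assignment (maximum-weight bipartite matching).
Optimal: AzureWave→Band G ($725M), NorthTel→Band A ($930M), PeakComm→Band B ($771M), OrbitCom→Band D ($567M) — total 725+930+771+567 = $2993M.
Max-entry greedy (repeatedly take the single best remaining cell) gives $2923M, worse by 70.
OrbitCom's own top band is Band G ($744M), but forcing OrbitCom→Band G and reassigning the rest optimally gives only $2923M — worse by 70.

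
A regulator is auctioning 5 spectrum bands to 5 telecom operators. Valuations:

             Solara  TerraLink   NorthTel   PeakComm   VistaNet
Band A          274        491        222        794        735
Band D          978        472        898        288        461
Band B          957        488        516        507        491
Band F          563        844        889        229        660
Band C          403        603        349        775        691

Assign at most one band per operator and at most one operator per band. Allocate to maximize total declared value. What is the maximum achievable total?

Max total: $4209M

Optimal: Solara→Band B ($957M), TerraLink→Band F ($844M), NorthTel→Band D ($898M), PeakComm→Band C ($775M), VistaNet→Band A ($735M) — total 957+844+898+775+735 = $4209M.
Row-greedy (each operator in turn takes its best remaining band) gives $3823M, worse by 386.
No other one-to-one assignment exceeds $4209M.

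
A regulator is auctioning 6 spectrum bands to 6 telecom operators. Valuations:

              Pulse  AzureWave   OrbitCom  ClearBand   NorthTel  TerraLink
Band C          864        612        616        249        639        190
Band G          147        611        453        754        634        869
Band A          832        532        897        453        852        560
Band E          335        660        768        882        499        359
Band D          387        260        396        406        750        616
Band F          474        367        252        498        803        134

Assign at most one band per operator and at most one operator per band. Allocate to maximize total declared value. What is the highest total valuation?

Optimal: Pulse→Band C ($864M), AzureWave→Band G ($611M), OrbitCom→Band A ($897M), ClearBand→Band E ($882M), NorthTel→Band F ($803M), TerraLink→Band D ($616M) — total 864+611+897+882+803+616 = $4673M.
Column-greedy (each band in turn goes to its best remaining operator) gives $4629M, worse by 44.
Swapping Pulse↔ClearBand (Pulse→Band E $335M, ClearBand→Band C $249M) loses 1162.

Maximum total: $4673M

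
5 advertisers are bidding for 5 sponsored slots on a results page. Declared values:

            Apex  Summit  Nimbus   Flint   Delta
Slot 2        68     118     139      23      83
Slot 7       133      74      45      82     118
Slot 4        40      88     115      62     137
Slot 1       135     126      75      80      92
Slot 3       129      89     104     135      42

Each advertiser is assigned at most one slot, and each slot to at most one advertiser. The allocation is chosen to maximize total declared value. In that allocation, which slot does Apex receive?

Treat this as an assignment problem: match each advertiser to one slot.
Optimal: Apex→Slot 7 ($133), Summit→Slot 1 ($126), Nimbus→Slot 2 ($139), Flint→Slot 3 ($135), Delta→Slot 4 ($137) — total 133+126+139+135+137 = $670.
Max-entry greedy (repeatedly take the single best remaining cell) gives $620, worse by 50.
Next-best assignment: Apex→Slot 1, Summit→Slot 2, Nimbus→Slot 4, Flint→Slot 3, Delta→Slot 7 = $621.
Apex's own top slot is Slot 1 ($135), but forcing Apex→Slot 1 and reassigning the rest optimally gives only $621 — worse by 49.

Apex receives Slot 7.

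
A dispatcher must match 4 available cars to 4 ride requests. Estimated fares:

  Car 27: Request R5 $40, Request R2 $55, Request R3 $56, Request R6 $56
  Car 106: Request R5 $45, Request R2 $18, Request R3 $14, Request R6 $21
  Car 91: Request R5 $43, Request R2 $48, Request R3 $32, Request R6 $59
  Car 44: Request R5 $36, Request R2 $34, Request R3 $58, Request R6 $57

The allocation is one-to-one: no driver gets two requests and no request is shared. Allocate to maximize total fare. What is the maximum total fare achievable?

Maximum total: $217

This is a one-to-one assignment (maximum-weight bipartite matching).
Optimal: Car 27→Request R2 ($55), Car 106→Request R5 ($45), Car 91→Request R6 ($59), Car 44→Request R3 ($58) — total 55+45+59+58 = $217.
Row-greedy (each driver in turn takes its best remaining request) gives $194, worse by 23.
Swapping Car 91↔Car 106 (Car 91→Request R5 $43, Car 106→Request R6 $21) loses 40.
No other one-to-one assignment exceeds $217.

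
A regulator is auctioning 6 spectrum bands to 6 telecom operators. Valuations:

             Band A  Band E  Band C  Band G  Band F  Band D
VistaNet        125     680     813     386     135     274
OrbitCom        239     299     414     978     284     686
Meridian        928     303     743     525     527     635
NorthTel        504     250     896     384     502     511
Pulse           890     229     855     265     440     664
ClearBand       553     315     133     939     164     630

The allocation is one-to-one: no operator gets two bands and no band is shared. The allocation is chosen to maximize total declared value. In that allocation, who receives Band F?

Treat this as an assignment problem: match each operator to one band.
Optimal: VistaNet→Band E ($680M), OrbitCom→Band D ($686M), Meridian→Band F ($527M), NorthTel→Band C ($896M), Pulse→Band A ($890M), ClearBand→Band G ($939M) — total 680+686+527+896+890+939 = $4618M.
Row-greedy (each operator in turn takes its best remaining band) gives $3985M, worse by 633.
Swapping ClearBand↔VistaNet (ClearBand→Band E $315M, VistaNet→Band G $386M) loses 918.
Meridian's own top band is Band A ($928M), but forcing Meridian→Band A and reassigning the rest optimally gives only $4590M — worse by 28.

Meridian receives Band F.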